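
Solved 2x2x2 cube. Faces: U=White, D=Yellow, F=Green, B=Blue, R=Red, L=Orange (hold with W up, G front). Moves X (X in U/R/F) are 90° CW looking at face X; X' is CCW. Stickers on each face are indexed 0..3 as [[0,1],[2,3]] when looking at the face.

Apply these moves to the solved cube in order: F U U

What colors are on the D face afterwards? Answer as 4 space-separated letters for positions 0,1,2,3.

After move 1 (F): F=GGGG U=WWOO R=WRWR D=RRYY L=OYOY
After move 2 (U): U=OWOW F=WRGG R=BBWR B=OYBB L=GGOY
After move 3 (U): U=OOWW F=BBGG R=OYWR B=GGBB L=WROY
Query: D face = RRYY

Answer: R R Y Y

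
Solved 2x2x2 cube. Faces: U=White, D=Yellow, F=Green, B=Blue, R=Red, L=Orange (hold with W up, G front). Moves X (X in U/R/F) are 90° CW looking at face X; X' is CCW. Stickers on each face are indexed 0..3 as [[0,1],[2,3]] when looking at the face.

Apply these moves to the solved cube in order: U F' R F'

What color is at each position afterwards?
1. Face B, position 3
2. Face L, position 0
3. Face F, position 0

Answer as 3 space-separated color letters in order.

Answer: B G O

Derivation:
After move 1 (U): U=WWWW F=RRGG R=BBRR B=OOBB L=GGOO
After move 2 (F'): F=RGRG U=WWBR R=YBYR D=GOYY L=GWOW
After move 3 (R): R=YYRB U=WGBG F=RORY D=GBYO B=ROWB
After move 4 (F'): F=OYRR U=WGYR R=BYGB D=WWYO L=GGOB
Query 1: B[3] = B
Query 2: L[0] = G
Query 3: F[0] = O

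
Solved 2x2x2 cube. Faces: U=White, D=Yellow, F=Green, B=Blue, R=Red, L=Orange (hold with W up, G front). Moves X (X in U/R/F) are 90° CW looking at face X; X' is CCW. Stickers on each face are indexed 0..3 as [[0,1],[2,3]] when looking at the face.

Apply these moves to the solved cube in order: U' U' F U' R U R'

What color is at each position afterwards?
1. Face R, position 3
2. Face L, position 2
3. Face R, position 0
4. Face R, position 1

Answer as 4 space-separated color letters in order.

Answer: R O O B

Derivation:
After move 1 (U'): U=WWWW F=OOGG R=GGRR B=RRBB L=BBOO
After move 2 (U'): U=WWWW F=BBGG R=OORR B=GGBB L=RROO
After move 3 (F): F=GBGB U=WWOR R=WOWR D=ROYY L=RYOY
After move 4 (U'): U=WRWO F=RYGB R=GBWR B=WOBB L=GGOY
After move 5 (R): R=WGRB U=WYWB F=ROGY D=RBYW B=OORB
After move 6 (U): U=WWBY F=WGGY R=OORB B=GGRB L=ROOY
After move 7 (R'): R=OBOR U=WRBG F=WWGY D=RGYY B=WGBB
Query 1: R[3] = R
Query 2: L[2] = O
Query 3: R[0] = O
Query 4: R[1] = B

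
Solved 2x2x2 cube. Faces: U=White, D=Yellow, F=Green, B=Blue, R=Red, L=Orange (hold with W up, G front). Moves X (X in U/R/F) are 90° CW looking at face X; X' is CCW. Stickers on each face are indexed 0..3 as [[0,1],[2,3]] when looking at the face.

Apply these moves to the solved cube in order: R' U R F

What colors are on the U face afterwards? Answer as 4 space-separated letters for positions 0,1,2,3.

Answer: W R O W

Derivation:
After move 1 (R'): R=RRRR U=WBWB F=GWGW D=YGYG B=YBYB
After move 2 (U): U=WWBB F=RRGW R=YBRR B=OOYB L=GWOO
After move 3 (R): R=RYRB U=WRBW F=RGGG D=YYYO B=BOWB
After move 4 (F): F=GRGG U=WROW R=BYWB D=RRYO L=GYOY
Query: U face = WROW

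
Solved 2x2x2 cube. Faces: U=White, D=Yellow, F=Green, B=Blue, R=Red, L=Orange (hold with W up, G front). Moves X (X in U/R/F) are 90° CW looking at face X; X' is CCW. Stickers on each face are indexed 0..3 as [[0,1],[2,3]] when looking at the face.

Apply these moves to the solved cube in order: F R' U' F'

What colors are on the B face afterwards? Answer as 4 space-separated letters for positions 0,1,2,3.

Answer: R R R B

Derivation:
After move 1 (F): F=GGGG U=WWOO R=WRWR D=RRYY L=OYOY
After move 2 (R'): R=RRWW U=WBOB F=GWGO D=RGYG B=YBRB
After move 3 (U'): U=BBWO F=OYGO R=GWWW B=RRRB L=YBOY
After move 4 (F'): F=YOOG U=BBGW R=GWRW D=BYYG L=YOOW
Query: B face = RRRB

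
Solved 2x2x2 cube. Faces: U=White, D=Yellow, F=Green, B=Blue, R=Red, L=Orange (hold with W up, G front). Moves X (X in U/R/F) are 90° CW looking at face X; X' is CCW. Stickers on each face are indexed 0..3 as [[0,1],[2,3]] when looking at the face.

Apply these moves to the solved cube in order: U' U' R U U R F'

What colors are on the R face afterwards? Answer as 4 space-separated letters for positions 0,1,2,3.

After move 1 (U'): U=WWWW F=OOGG R=GGRR B=RRBB L=BBOO
After move 2 (U'): U=WWWW F=BBGG R=OORR B=GGBB L=RROO
After move 3 (R): R=RORO U=WBWG F=BYGY D=YBYG B=WGWB
After move 4 (U): U=WWGB F=ROGY R=WGRO B=RRWB L=BYOO
After move 5 (U): U=GWBW F=WGGY R=RRRO B=BYWB L=ROOO
After move 6 (R): R=RROR U=GGBY F=WBGG D=YWYB B=WYWB
After move 7 (F'): F=BGWG U=GGRO R=WRYR D=OOYB L=RYOB
Query: R face = WRYR

Answer: W R Y R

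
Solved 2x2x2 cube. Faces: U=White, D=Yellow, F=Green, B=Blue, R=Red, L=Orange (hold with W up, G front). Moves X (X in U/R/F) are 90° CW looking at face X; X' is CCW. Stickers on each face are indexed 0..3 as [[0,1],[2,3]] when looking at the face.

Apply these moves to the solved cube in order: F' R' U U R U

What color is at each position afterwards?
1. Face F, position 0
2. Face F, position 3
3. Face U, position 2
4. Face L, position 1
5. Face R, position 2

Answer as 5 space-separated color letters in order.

Answer: Y G R G Y

Derivation:
After move 1 (F'): F=GGGG U=WWRR R=YRYR D=OOYY L=OWOW
After move 2 (R'): R=RRYY U=WBRB F=GWGR D=OGYG B=YBOB
After move 3 (U): U=RWBB F=RRGR R=YBYY B=OWOB L=GWOW
After move 4 (U): U=BRBW F=YBGR R=OWYY B=GWOB L=RROW
After move 5 (R): R=YOYW U=BBBR F=YGGG D=OOYG B=WWRB
After move 6 (U): U=BBRB F=YOGG R=WWYW B=RRRB L=YGOW
Query 1: F[0] = Y
Query 2: F[3] = G
Query 3: U[2] = R
Query 4: L[1] = G
Query 5: R[2] = Y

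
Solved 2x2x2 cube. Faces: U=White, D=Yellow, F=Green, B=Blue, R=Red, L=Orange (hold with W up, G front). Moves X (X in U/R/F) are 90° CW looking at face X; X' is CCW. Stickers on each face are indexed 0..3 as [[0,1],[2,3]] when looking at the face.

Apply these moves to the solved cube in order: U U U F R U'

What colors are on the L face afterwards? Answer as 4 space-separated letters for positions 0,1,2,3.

Answer: B R O Y

Derivation:
After move 1 (U): U=WWWW F=RRGG R=BBRR B=OOBB L=GGOO
After move 2 (U): U=WWWW F=BBGG R=OORR B=GGBB L=RROO
After move 3 (U): U=WWWW F=OOGG R=GGRR B=RRBB L=BBOO
After move 4 (F): F=GOGO U=WWOB R=WGWR D=RGYY L=BYOY
After move 5 (R): R=WWRG U=WOOO F=GGGY D=RBYR B=BRWB
After move 6 (U'): U=OOWO F=BYGY R=GGRG B=WWWB L=BROY
Query: L face = BROY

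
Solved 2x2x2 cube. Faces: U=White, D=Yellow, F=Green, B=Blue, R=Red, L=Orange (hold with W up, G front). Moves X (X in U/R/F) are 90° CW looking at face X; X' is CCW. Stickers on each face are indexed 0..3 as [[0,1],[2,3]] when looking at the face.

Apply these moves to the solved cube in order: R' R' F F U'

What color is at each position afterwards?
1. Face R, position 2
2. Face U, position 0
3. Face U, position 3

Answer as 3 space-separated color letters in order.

After move 1 (R'): R=RRRR U=WBWB F=GWGW D=YGYG B=YBYB
After move 2 (R'): R=RRRR U=WYWY F=GBGB D=YWYW B=GBGB
After move 3 (F): F=GGBB U=WYOO R=WRYR D=RRYW L=OYOW
After move 4 (F): F=BGBG U=WYWY R=OROR D=YWYW L=OROR
After move 5 (U'): U=YYWW F=ORBG R=BGOR B=ORGB L=GBOR
Query 1: R[2] = O
Query 2: U[0] = Y
Query 3: U[3] = W

Answer: O Y W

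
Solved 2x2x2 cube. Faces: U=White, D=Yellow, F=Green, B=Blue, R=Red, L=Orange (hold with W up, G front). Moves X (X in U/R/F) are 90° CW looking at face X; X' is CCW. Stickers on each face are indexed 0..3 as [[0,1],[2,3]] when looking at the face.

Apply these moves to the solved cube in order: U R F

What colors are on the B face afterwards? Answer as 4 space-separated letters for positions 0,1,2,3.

Answer: W O W B

Derivation:
After move 1 (U): U=WWWW F=RRGG R=BBRR B=OOBB L=GGOO
After move 2 (R): R=RBRB U=WRWG F=RYGY D=YBYO B=WOWB
After move 3 (F): F=GRYY U=WROG R=WBGB D=RRYO L=GYOB
Query: B face = WOWB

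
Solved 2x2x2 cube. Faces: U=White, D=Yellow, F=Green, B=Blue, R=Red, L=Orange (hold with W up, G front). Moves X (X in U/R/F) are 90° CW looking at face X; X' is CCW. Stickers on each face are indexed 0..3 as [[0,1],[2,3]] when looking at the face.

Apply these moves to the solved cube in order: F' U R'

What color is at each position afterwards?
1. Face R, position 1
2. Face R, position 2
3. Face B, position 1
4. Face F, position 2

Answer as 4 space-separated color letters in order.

After move 1 (F'): F=GGGG U=WWRR R=YRYR D=OOYY L=OWOW
After move 2 (U): U=RWRW F=YRGG R=BBYR B=OWBB L=GGOW
After move 3 (R'): R=BRBY U=RBRO F=YWGW D=ORYG B=YWOB
Query 1: R[1] = R
Query 2: R[2] = B
Query 3: B[1] = W
Query 4: F[2] = G

Answer: R B W G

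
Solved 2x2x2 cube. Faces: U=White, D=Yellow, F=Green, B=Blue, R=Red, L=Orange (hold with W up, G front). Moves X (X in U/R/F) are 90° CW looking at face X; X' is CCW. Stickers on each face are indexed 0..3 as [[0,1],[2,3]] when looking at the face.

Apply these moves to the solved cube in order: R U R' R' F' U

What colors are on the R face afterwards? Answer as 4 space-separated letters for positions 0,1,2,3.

Answer: Y O Y W

Derivation:
After move 1 (R): R=RRRR U=WGWG F=GYGY D=YBYB B=WBWB
After move 2 (U): U=WWGG F=RRGY R=WBRR B=OOWB L=GYOO
After move 3 (R'): R=BRWR U=WWGO F=RWGG D=YRYY B=BOBB
After move 4 (R'): R=RRBW U=WBGB F=RWGO D=YWYG B=YORB
After move 5 (F'): F=WORG U=WBRB R=WRYW D=YOYG L=GBOG
After move 6 (U): U=RWBB F=WRRG R=YOYW B=GBRB L=WOOG
Query: R face = YOYW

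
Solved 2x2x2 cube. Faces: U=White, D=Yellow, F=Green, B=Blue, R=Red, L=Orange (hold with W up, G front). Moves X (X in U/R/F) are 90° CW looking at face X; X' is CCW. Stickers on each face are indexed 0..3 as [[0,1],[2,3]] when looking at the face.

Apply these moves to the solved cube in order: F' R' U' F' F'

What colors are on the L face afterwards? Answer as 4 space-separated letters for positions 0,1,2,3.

After move 1 (F'): F=GGGG U=WWRR R=YRYR D=OOYY L=OWOW
After move 2 (R'): R=RRYY U=WBRB F=GWGR D=OGYG B=YBOB
After move 3 (U'): U=BBWR F=OWGR R=GWYY B=RROB L=YBOW
After move 4 (F'): F=WROG U=BBGY R=GWOY D=BWYG L=YROW
After move 5 (F'): F=RGWO U=BBGO R=WWBY D=RWYG L=YYOG
Query: L face = YYOG

Answer: Y Y O G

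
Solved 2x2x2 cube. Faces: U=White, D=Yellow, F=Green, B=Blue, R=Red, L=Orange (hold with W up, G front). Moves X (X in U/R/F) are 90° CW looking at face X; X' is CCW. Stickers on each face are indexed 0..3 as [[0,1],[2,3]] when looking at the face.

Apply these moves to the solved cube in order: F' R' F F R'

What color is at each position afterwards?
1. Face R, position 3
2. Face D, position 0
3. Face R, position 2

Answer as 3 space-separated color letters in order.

Answer: W B W

Derivation:
After move 1 (F'): F=GGGG U=WWRR R=YRYR D=OOYY L=OWOW
After move 2 (R'): R=RRYY U=WBRB F=GWGR D=OGYG B=YBOB
After move 3 (F): F=GGRW U=WBWW R=RRBY D=YRYG L=OOOG
After move 4 (F): F=RGWG U=WBGO R=WRWY D=BRYG L=OYOR
After move 5 (R'): R=RYWW U=WOGY F=RBWO D=BGYG B=GBRB
Query 1: R[3] = W
Query 2: D[0] = B
Query 3: R[2] = W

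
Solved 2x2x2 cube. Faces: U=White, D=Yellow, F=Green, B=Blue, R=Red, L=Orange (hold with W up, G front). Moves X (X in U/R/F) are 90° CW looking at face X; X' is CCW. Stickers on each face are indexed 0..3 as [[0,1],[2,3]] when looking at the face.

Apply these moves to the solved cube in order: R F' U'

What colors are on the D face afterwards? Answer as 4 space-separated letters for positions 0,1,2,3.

After move 1 (R): R=RRRR U=WGWG F=GYGY D=YBYB B=WBWB
After move 2 (F'): F=YYGG U=WGRR R=BRYR D=OOYB L=OGOW
After move 3 (U'): U=GRWR F=OGGG R=YYYR B=BRWB L=WBOW
Query: D face = OOYB

Answer: O O Y B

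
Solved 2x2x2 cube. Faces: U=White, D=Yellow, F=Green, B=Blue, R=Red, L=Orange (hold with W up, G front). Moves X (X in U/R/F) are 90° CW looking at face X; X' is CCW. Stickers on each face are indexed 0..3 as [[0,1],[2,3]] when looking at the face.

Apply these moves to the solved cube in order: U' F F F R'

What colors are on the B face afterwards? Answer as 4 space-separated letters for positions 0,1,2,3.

After move 1 (U'): U=WWWW F=OOGG R=GGRR B=RRBB L=BBOO
After move 2 (F): F=GOGO U=WWOB R=WGWR D=RGYY L=BYOY
After move 3 (F): F=GGOO U=WWYY R=OGBR D=WWYY L=BROG
After move 4 (F): F=OGOG U=WWGR R=YGYR D=BOYY L=BWOW
After move 5 (R'): R=GRYY U=WBGR F=OWOR D=BGYG B=YROB
Query: B face = YROB

Answer: Y R O B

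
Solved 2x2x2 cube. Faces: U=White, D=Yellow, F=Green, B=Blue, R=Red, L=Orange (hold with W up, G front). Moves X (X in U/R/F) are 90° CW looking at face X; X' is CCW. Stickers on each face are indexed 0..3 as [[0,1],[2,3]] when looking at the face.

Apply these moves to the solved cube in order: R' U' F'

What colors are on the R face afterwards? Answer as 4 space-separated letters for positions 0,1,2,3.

After move 1 (R'): R=RRRR U=WBWB F=GWGW D=YGYG B=YBYB
After move 2 (U'): U=BBWW F=OOGW R=GWRR B=RRYB L=YBOO
After move 3 (F'): F=OWOG U=BBGR R=GWYR D=BOYG L=YWOW
Query: R face = GWYR

Answer: G W Y R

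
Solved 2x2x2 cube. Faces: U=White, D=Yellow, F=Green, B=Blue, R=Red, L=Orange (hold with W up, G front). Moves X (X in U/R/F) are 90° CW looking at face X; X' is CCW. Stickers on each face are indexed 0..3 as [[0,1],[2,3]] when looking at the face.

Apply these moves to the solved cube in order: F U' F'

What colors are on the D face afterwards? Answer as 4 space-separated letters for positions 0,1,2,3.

Answer: B Y Y Y

Derivation:
After move 1 (F): F=GGGG U=WWOO R=WRWR D=RRYY L=OYOY
After move 2 (U'): U=WOWO F=OYGG R=GGWR B=WRBB L=BBOY
After move 3 (F'): F=YGOG U=WOGW R=RGRR D=BYYY L=BOOW
Query: D face = BYYY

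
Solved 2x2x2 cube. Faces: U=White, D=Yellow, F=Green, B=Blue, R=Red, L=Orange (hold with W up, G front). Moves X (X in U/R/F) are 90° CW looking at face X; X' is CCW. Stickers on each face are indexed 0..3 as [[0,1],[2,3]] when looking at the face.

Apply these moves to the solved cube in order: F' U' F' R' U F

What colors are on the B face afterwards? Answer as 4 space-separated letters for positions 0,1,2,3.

After move 1 (F'): F=GGGG U=WWRR R=YRYR D=OOYY L=OWOW
After move 2 (U'): U=WRWR F=OWGG R=GGYR B=YRBB L=BBOW
After move 3 (F'): F=WGOG U=WRGY R=OGOR D=BWYY L=BROW
After move 4 (R'): R=GROO U=WBGY F=WROY D=BGYG B=YRWB
After move 5 (U): U=GWYB F=GROY R=YROO B=BRWB L=WROW
After move 6 (F): F=OGYR U=GWWR R=YRBO D=OYYG L=WBOG
Query: B face = BRWB

Answer: B R W B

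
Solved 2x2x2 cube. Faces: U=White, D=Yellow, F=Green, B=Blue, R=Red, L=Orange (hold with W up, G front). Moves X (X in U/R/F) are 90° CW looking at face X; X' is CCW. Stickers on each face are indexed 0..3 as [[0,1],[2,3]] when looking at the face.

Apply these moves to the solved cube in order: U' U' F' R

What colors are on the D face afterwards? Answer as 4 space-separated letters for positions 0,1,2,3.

Answer: R B Y G

Derivation:
After move 1 (U'): U=WWWW F=OOGG R=GGRR B=RRBB L=BBOO
After move 2 (U'): U=WWWW F=BBGG R=OORR B=GGBB L=RROO
After move 3 (F'): F=BGBG U=WWOR R=YOYR D=ROYY L=RWOW
After move 4 (R): R=YYRO U=WGOG F=BOBY D=RBYG B=RGWB
Query: D face = RBYG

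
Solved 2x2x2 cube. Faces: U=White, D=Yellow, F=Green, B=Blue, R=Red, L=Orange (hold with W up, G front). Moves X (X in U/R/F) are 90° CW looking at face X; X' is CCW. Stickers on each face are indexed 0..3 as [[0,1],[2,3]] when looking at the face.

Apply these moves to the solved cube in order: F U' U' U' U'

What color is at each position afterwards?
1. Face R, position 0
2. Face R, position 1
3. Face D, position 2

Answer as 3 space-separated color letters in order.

Answer: W R Y

Derivation:
After move 1 (F): F=GGGG U=WWOO R=WRWR D=RRYY L=OYOY
After move 2 (U'): U=WOWO F=OYGG R=GGWR B=WRBB L=BBOY
After move 3 (U'): U=OOWW F=BBGG R=OYWR B=GGBB L=WROY
After move 4 (U'): U=OWOW F=WRGG R=BBWR B=OYBB L=GGOY
After move 5 (U'): U=WWOO F=GGGG R=WRWR B=BBBB L=OYOY
Query 1: R[0] = W
Query 2: R[1] = R
Query 3: D[2] = Y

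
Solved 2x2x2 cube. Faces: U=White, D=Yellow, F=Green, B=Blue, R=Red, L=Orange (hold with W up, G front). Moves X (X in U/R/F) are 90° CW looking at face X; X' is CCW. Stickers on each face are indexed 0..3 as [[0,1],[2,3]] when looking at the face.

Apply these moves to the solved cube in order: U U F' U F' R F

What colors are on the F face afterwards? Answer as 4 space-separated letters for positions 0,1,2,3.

After move 1 (U): U=WWWW F=RRGG R=BBRR B=OOBB L=GGOO
After move 2 (U): U=WWWW F=BBGG R=OORR B=GGBB L=RROO
After move 3 (F'): F=BGBG U=WWOR R=YOYR D=ROYY L=RWOW
After move 4 (U): U=OWRW F=YOBG R=GGYR B=RWBB L=BGOW
After move 5 (F'): F=OGYB U=OWGY R=OGRR D=GWYY L=BWOR
After move 6 (R): R=RORG U=OGGB F=OWYY D=GBYR B=YWWB
After move 7 (F): F=YOYW U=OGRW R=GOBG D=RRYR L=BGOB
Query: F face = YOYW

Answer: Y O Y W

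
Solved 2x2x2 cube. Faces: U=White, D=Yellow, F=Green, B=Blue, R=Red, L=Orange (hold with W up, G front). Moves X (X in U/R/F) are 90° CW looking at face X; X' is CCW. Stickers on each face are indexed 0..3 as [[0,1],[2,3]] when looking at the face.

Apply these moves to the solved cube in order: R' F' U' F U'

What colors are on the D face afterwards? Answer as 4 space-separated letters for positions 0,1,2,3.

After move 1 (R'): R=RRRR U=WBWB F=GWGW D=YGYG B=YBYB
After move 2 (F'): F=WWGG U=WBRR R=GRYR D=OOYG L=OBOW
After move 3 (U'): U=BRWR F=OBGG R=WWYR B=GRYB L=YBOW
After move 4 (F): F=GOGB U=BRWB R=WWRR D=YWYG L=YOOO
After move 5 (U'): U=RBBW F=YOGB R=GORR B=WWYB L=GROO
Query: D face = YWYG

Answer: Y W Y G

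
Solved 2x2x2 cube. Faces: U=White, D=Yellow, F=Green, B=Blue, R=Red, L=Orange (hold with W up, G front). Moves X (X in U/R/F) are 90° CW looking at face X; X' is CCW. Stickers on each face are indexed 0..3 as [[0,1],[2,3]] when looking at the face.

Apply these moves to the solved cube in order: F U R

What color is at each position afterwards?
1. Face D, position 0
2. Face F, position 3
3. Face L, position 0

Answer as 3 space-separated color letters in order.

Answer: R Y G

Derivation:
After move 1 (F): F=GGGG U=WWOO R=WRWR D=RRYY L=OYOY
After move 2 (U): U=OWOW F=WRGG R=BBWR B=OYBB L=GGOY
After move 3 (R): R=WBRB U=OROG F=WRGY D=RBYO B=WYWB
Query 1: D[0] = R
Query 2: F[3] = Y
Query 3: L[0] = G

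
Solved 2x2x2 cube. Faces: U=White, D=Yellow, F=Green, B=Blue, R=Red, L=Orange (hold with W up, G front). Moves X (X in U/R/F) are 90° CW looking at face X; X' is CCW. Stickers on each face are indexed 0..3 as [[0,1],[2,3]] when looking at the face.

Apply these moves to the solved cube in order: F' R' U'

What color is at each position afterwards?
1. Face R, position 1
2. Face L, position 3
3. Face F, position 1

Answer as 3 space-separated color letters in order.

After move 1 (F'): F=GGGG U=WWRR R=YRYR D=OOYY L=OWOW
After move 2 (R'): R=RRYY U=WBRB F=GWGR D=OGYG B=YBOB
After move 3 (U'): U=BBWR F=OWGR R=GWYY B=RROB L=YBOW
Query 1: R[1] = W
Query 2: L[3] = W
Query 3: F[1] = W

Answer: W W W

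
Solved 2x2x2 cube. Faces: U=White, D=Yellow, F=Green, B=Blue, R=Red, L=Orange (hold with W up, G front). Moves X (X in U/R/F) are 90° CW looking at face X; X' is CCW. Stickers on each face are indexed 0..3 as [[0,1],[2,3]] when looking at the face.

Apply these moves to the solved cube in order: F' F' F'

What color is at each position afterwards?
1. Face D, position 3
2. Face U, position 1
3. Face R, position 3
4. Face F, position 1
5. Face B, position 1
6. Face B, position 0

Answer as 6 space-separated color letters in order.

After move 1 (F'): F=GGGG U=WWRR R=YRYR D=OOYY L=OWOW
After move 2 (F'): F=GGGG U=WWYY R=OROR D=WWYY L=OROR
After move 3 (F'): F=GGGG U=WWOO R=WRWR D=RRYY L=OYOY
Query 1: D[3] = Y
Query 2: U[1] = W
Query 3: R[3] = R
Query 4: F[1] = G
Query 5: B[1] = B
Query 6: B[0] = B

Answer: Y W R G B B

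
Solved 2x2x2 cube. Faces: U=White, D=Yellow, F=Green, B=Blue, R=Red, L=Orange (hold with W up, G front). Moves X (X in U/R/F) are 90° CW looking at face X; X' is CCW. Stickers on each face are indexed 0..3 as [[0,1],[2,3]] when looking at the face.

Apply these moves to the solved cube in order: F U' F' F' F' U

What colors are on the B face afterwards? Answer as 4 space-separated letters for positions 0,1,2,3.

After move 1 (F): F=GGGG U=WWOO R=WRWR D=RRYY L=OYOY
After move 2 (U'): U=WOWO F=OYGG R=GGWR B=WRBB L=BBOY
After move 3 (F'): F=YGOG U=WOGW R=RGRR D=BYYY L=BOOW
After move 4 (F'): F=GGYO U=WORR R=YGBR D=OWYY L=BWOG
After move 5 (F'): F=GOGY U=WOYB R=WGOR D=WGYY L=BROR
After move 6 (U): U=YWBO F=WGGY R=WROR B=BRBB L=GOOR
Query: B face = BRBB

Answer: B R B B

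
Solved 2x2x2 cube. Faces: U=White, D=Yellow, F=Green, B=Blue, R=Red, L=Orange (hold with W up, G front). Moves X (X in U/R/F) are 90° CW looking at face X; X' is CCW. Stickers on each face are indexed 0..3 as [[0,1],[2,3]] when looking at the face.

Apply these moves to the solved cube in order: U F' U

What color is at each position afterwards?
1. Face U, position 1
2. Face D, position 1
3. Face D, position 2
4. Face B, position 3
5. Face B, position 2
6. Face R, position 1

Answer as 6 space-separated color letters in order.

Answer: W O Y B B O

Derivation:
After move 1 (U): U=WWWW F=RRGG R=BBRR B=OOBB L=GGOO
After move 2 (F'): F=RGRG U=WWBR R=YBYR D=GOYY L=GWOW
After move 3 (U): U=BWRW F=YBRG R=OOYR B=GWBB L=RGOW
Query 1: U[1] = W
Query 2: D[1] = O
Query 3: D[2] = Y
Query 4: B[3] = B
Query 5: B[2] = B
Query 6: R[1] = O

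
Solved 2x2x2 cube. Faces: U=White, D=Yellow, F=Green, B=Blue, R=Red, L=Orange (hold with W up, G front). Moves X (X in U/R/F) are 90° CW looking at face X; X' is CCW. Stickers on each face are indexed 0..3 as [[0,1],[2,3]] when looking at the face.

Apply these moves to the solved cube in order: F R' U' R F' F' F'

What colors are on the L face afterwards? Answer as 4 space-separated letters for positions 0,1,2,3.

After move 1 (F): F=GGGG U=WWOO R=WRWR D=RRYY L=OYOY
After move 2 (R'): R=RRWW U=WBOB F=GWGO D=RGYG B=YBRB
After move 3 (U'): U=BBWO F=OYGO R=GWWW B=RRRB L=YBOY
After move 4 (R): R=WGWW U=BYWO F=OGGG D=RRYR B=ORBB
After move 5 (F'): F=GGOG U=BYWW R=RGRW D=BYYR L=YOOW
After move 6 (F'): F=GGGO U=BYRR R=YGBW D=OWYR L=YWOW
After move 7 (F'): F=GOGG U=BYYB R=WGOW D=WWYR L=YROR
Query: L face = YROR

Answer: Y R O R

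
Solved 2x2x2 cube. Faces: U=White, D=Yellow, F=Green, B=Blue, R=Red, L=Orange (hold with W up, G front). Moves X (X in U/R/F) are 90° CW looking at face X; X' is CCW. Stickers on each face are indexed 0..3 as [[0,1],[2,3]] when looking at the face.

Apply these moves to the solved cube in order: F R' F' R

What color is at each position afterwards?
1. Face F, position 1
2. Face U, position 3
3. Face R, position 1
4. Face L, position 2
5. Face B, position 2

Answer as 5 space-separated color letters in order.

After move 1 (F): F=GGGG U=WWOO R=WRWR D=RRYY L=OYOY
After move 2 (R'): R=RRWW U=WBOB F=GWGO D=RGYG B=YBRB
After move 3 (F'): F=WOGG U=WBRW R=GRRW D=YYYG L=OBOO
After move 4 (R): R=RGWR U=WORG F=WYGG D=YRYY B=WBBB
Query 1: F[1] = Y
Query 2: U[3] = G
Query 3: R[1] = G
Query 4: L[2] = O
Query 5: B[2] = B

Answer: Y G G O B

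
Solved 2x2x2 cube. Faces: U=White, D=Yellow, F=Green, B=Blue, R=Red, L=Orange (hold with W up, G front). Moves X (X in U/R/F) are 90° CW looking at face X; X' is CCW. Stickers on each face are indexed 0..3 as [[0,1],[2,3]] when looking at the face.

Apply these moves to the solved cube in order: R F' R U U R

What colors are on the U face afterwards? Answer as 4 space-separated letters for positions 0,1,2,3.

After move 1 (R): R=RRRR U=WGWG F=GYGY D=YBYB B=WBWB
After move 2 (F'): F=YYGG U=WGRR R=BRYR D=OOYB L=OGOW
After move 3 (R): R=YBRR U=WYRG F=YOGB D=OWYW B=RBGB
After move 4 (U): U=RWGY F=YBGB R=RBRR B=OGGB L=YOOW
After move 5 (U): U=GRYW F=RBGB R=OGRR B=YOGB L=YBOW
After move 6 (R): R=RORG U=GBYB F=RWGW D=OGYY B=WORB
Query: U face = GBYB

Answer: G B Y B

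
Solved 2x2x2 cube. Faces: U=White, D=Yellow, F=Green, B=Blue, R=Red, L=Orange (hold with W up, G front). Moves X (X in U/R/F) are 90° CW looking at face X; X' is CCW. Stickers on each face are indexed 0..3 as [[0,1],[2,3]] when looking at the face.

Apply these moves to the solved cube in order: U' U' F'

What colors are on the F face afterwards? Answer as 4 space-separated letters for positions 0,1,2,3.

Answer: B G B G

Derivation:
After move 1 (U'): U=WWWW F=OOGG R=GGRR B=RRBB L=BBOO
After move 2 (U'): U=WWWW F=BBGG R=OORR B=GGBB L=RROO
After move 3 (F'): F=BGBG U=WWOR R=YOYR D=ROYY L=RWOW
Query: F face = BGBG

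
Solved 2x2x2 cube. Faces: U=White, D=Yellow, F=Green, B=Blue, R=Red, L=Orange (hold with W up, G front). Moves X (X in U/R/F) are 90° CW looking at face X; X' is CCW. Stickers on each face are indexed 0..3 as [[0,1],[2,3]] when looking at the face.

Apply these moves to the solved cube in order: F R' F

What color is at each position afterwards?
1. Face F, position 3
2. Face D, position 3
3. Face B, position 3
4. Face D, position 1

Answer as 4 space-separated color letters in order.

Answer: W G B R

Derivation:
After move 1 (F): F=GGGG U=WWOO R=WRWR D=RRYY L=OYOY
After move 2 (R'): R=RRWW U=WBOB F=GWGO D=RGYG B=YBRB
After move 3 (F): F=GGOW U=WBYY R=ORBW D=WRYG L=OROG
Query 1: F[3] = W
Query 2: D[3] = G
Query 3: B[3] = B
Query 4: D[1] = R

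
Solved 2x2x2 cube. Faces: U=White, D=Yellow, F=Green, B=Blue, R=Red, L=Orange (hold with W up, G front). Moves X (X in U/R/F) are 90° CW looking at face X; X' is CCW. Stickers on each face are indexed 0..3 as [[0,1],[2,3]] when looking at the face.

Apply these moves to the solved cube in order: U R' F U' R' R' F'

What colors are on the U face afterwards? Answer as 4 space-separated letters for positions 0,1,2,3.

Answer: B B R R

Derivation:
After move 1 (U): U=WWWW F=RRGG R=BBRR B=OOBB L=GGOO
After move 2 (R'): R=BRBR U=WBWO F=RWGW D=YRYG B=YOYB
After move 3 (F): F=GRWW U=WBOG R=WROR D=BBYG L=GYOR
After move 4 (U'): U=BGWO F=GYWW R=GROR B=WRYB L=YOOR
After move 5 (R'): R=RRGO U=BYWW F=GGWO D=BYYW B=GRBB
After move 6 (R'): R=RORG U=BBWG F=GYWW D=BGYO B=WRYB
After move 7 (F'): F=YWGW U=BBRR R=GOBG D=ORYO L=YGOW
Query: U face = BBRR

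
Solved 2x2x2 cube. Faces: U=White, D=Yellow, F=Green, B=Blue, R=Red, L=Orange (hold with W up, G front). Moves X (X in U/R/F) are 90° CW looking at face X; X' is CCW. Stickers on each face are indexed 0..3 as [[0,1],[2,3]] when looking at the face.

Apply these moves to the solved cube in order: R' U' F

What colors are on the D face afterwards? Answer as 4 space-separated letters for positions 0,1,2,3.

Answer: R G Y G

Derivation:
After move 1 (R'): R=RRRR U=WBWB F=GWGW D=YGYG B=YBYB
After move 2 (U'): U=BBWW F=OOGW R=GWRR B=RRYB L=YBOO
After move 3 (F): F=GOWO U=BBOB R=WWWR D=RGYG L=YYOG
Query: D face = RGYG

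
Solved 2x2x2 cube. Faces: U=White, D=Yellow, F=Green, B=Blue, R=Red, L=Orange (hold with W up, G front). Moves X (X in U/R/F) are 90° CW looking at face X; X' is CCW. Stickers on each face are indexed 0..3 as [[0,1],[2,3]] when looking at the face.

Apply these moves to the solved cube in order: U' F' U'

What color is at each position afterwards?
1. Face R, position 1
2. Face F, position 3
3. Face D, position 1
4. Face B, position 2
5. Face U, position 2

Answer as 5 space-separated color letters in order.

After move 1 (U'): U=WWWW F=OOGG R=GGRR B=RRBB L=BBOO
After move 2 (F'): F=OGOG U=WWGR R=YGYR D=BOYY L=BWOW
After move 3 (U'): U=WRWG F=BWOG R=OGYR B=YGBB L=RROW
Query 1: R[1] = G
Query 2: F[3] = G
Query 3: D[1] = O
Query 4: B[2] = B
Query 5: U[2] = W

Answer: G G O B W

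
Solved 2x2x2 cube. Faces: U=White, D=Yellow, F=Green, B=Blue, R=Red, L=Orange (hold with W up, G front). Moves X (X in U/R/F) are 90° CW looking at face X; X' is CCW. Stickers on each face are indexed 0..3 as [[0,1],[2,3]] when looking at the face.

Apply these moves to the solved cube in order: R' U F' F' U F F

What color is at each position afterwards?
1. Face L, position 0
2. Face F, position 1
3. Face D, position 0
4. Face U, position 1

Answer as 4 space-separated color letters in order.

After move 1 (R'): R=RRRR U=WBWB F=GWGW D=YGYG B=YBYB
After move 2 (U): U=WWBB F=RRGW R=YBRR B=OOYB L=GWOO
After move 3 (F'): F=RWRG U=WWYR R=GBYR D=WOYG L=GBOB
After move 4 (F'): F=WGRR U=WWGY R=OBWR D=BBYG L=GROY
After move 5 (U): U=GWYW F=OBRR R=OOWR B=GRYB L=WGOY
After move 6 (F): F=RORB U=GWYG R=YOWR D=WOYG L=WBOB
After move 7 (F): F=RRBO U=GWBB R=YOGR D=WYYG L=WWOO
Query 1: L[0] = W
Query 2: F[1] = R
Query 3: D[0] = W
Query 4: U[1] = W

Answer: W R W W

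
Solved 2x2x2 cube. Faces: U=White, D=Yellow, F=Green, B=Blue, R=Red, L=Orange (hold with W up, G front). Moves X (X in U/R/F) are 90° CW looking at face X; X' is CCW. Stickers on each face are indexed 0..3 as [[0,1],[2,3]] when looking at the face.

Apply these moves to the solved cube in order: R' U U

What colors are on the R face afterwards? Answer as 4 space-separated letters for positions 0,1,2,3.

After move 1 (R'): R=RRRR U=WBWB F=GWGW D=YGYG B=YBYB
After move 2 (U): U=WWBB F=RRGW R=YBRR B=OOYB L=GWOO
After move 3 (U): U=BWBW F=YBGW R=OORR B=GWYB L=RROO
Query: R face = OORR

Answer: O O R R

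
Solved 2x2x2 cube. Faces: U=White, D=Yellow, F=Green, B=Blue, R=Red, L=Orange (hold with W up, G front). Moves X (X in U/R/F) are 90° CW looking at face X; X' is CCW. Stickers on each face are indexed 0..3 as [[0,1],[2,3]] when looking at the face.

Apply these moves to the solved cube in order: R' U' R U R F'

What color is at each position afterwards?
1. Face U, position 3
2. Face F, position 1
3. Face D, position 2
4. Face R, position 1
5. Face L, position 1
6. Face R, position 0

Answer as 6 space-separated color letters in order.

Answer: W R Y W G B

Derivation:
After move 1 (R'): R=RRRR U=WBWB F=GWGW D=YGYG B=YBYB
After move 2 (U'): U=BBWW F=OOGW R=GWRR B=RRYB L=YBOO
After move 3 (R): R=RGRW U=BOWW F=OGGG D=YYYR B=WRBB
After move 4 (U): U=WBWO F=RGGG R=WRRW B=YBBB L=OGOO
After move 5 (R): R=RWWR U=WGWG F=RYGR D=YBYY B=OBBB
After move 6 (F'): F=YRRG U=WGRW R=BWYR D=GOYY L=OGOW
Query 1: U[3] = W
Query 2: F[1] = R
Query 3: D[2] = Y
Query 4: R[1] = W
Query 5: L[1] = G
Query 6: R[0] = B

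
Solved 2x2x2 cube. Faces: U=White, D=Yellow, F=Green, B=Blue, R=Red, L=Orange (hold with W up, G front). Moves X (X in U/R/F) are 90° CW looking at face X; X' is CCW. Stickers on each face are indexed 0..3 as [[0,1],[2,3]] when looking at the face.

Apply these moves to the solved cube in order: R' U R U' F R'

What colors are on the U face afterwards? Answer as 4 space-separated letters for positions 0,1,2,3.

Answer: R W O R

Derivation:
After move 1 (R'): R=RRRR U=WBWB F=GWGW D=YGYG B=YBYB
After move 2 (U): U=WWBB F=RRGW R=YBRR B=OOYB L=GWOO
After move 3 (R): R=RYRB U=WRBW F=RGGG D=YYYO B=BOWB
After move 4 (U'): U=RWWB F=GWGG R=RGRB B=RYWB L=BOOO
After move 5 (F): F=GGGW U=RWOO R=WGBB D=RRYO L=BYOY
After move 6 (R'): R=GBWB U=RWOR F=GWGO D=RGYW B=OYRB
Query: U face = RWOR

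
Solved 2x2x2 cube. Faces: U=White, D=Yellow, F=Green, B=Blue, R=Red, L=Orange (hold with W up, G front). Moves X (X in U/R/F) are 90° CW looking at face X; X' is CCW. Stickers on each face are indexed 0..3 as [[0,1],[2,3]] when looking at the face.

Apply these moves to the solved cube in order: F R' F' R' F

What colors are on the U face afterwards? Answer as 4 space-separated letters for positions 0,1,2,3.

After move 1 (F): F=GGGG U=WWOO R=WRWR D=RRYY L=OYOY
After move 2 (R'): R=RRWW U=WBOB F=GWGO D=RGYG B=YBRB
After move 3 (F'): F=WOGG U=WBRW R=GRRW D=YYYG L=OBOO
After move 4 (R'): R=RWGR U=WRRY F=WBGW D=YOYG B=GBYB
After move 5 (F): F=GWWB U=WROB R=RWYR D=GRYG L=OYOO
Query: U face = WROB

Answer: W R O B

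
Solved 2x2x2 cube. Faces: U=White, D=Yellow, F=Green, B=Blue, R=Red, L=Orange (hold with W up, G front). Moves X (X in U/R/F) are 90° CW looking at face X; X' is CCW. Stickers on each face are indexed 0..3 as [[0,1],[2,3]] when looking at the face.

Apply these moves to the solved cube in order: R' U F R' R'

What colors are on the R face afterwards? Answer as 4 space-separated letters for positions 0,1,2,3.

Answer: R B B B

Derivation:
After move 1 (R'): R=RRRR U=WBWB F=GWGW D=YGYG B=YBYB
After move 2 (U): U=WWBB F=RRGW R=YBRR B=OOYB L=GWOO
After move 3 (F): F=GRWR U=WWOW R=BBBR D=RYYG L=GYOG
After move 4 (R'): R=BRBB U=WYOO F=GWWW D=RRYR B=GOYB
After move 5 (R'): R=RBBB U=WYOG F=GYWO D=RWYW B=RORB
Query: R face = RBBB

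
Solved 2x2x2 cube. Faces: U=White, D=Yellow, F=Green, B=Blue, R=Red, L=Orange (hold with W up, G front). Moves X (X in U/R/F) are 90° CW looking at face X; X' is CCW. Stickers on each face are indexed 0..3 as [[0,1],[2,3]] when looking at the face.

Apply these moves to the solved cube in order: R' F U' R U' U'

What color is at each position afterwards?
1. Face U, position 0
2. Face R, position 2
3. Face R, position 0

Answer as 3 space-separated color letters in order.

After move 1 (R'): R=RRRR U=WBWB F=GWGW D=YGYG B=YBYB
After move 2 (F): F=GGWW U=WBOO R=WRBR D=RRYG L=OYOG
After move 3 (U'): U=BOWO F=OYWW R=GGBR B=WRYB L=YBOG
After move 4 (R): R=BGRG U=BYWW F=ORWG D=RYYW B=OROB
After move 5 (U'): U=YWBW F=YBWG R=ORRG B=BGOB L=OROG
After move 6 (U'): U=WWYB F=ORWG R=YBRG B=OROB L=BGOG
Query 1: U[0] = W
Query 2: R[2] = R
Query 3: R[0] = Y

Answer: W R Y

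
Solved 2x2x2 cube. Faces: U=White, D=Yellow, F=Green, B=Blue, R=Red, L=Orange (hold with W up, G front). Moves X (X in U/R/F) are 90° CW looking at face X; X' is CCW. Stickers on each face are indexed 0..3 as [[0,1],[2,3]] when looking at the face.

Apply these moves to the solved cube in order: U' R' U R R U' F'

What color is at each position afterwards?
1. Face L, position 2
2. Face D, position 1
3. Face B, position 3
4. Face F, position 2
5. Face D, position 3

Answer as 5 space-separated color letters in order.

After move 1 (U'): U=WWWW F=OOGG R=GGRR B=RRBB L=BBOO
After move 2 (R'): R=GRGR U=WBWR F=OWGW D=YOYG B=YRYB
After move 3 (U): U=WWRB F=GRGW R=YRGR B=BBYB L=OWOO
After move 4 (R): R=GYRR U=WRRW F=GOGG D=YYYB B=BBWB
After move 5 (R): R=RGRY U=WORG F=GYGB D=YWYB B=WBRB
After move 6 (U'): U=OGWR F=OWGB R=GYRY B=RGRB L=WBOO
After move 7 (F'): F=WBOG U=OGGR R=WYYY D=BOYB L=WROW
Query 1: L[2] = O
Query 2: D[1] = O
Query 3: B[3] = B
Query 4: F[2] = O
Query 5: D[3] = B

Answer: O O B O B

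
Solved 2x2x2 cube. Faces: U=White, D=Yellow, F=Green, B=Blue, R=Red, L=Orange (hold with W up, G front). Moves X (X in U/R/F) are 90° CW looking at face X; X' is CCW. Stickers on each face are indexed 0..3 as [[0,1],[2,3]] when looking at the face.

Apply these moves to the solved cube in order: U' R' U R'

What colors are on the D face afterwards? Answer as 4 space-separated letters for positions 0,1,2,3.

After move 1 (U'): U=WWWW F=OOGG R=GGRR B=RRBB L=BBOO
After move 2 (R'): R=GRGR U=WBWR F=OWGW D=YOYG B=YRYB
After move 3 (U): U=WWRB F=GRGW R=YRGR B=BBYB L=OWOO
After move 4 (R'): R=RRYG U=WYRB F=GWGB D=YRYW B=GBOB
Query: D face = YRYW

Answer: Y R Y W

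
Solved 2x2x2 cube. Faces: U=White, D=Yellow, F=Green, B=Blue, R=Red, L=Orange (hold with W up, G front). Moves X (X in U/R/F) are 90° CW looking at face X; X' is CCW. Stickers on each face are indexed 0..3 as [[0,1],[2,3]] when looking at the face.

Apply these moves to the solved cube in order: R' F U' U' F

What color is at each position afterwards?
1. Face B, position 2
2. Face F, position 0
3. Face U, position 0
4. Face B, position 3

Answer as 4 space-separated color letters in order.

After move 1 (R'): R=RRRR U=WBWB F=GWGW D=YGYG B=YBYB
After move 2 (F): F=GGWW U=WBOO R=WRBR D=RRYG L=OYOG
After move 3 (U'): U=BOWO F=OYWW R=GGBR B=WRYB L=YBOG
After move 4 (U'): U=OOBW F=YBWW R=OYBR B=GGYB L=WROG
After move 5 (F): F=WYWB U=OOGR R=BYWR D=BOYG L=WROR
Query 1: B[2] = Y
Query 2: F[0] = W
Query 3: U[0] = O
Query 4: B[3] = B

Answer: Y W O B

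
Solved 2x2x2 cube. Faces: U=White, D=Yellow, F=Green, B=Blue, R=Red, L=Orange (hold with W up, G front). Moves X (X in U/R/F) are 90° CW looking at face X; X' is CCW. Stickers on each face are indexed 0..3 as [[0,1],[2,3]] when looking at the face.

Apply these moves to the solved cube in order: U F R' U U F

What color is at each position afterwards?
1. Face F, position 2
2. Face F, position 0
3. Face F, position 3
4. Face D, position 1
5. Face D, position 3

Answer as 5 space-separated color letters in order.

Answer: G G O G R

Derivation:
After move 1 (U): U=WWWW F=RRGG R=BBRR B=OOBB L=GGOO
After move 2 (F): F=GRGR U=WWOG R=WBWR D=RBYY L=GYOY
After move 3 (R'): R=BRWW U=WBOO F=GWGG D=RRYR B=YOBB
After move 4 (U): U=OWOB F=BRGG R=YOWW B=GYBB L=GWOY
After move 5 (U): U=OOBW F=YOGG R=GYWW B=GWBB L=BROY
After move 6 (F): F=GYGO U=OOYR R=BYWW D=WGYR L=BROR
Query 1: F[2] = G
Query 2: F[0] = G
Query 3: F[3] = O
Query 4: D[1] = G
Query 5: D[3] = R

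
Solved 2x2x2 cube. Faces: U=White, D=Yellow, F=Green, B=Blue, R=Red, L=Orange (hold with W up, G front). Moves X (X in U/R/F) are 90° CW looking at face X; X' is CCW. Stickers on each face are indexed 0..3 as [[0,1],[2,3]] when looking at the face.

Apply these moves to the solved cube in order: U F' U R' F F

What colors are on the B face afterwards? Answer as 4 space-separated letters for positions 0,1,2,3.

Answer: Y W O B

Derivation:
After move 1 (U): U=WWWW F=RRGG R=BBRR B=OOBB L=GGOO
After move 2 (F'): F=RGRG U=WWBR R=YBYR D=GOYY L=GWOW
After move 3 (U): U=BWRW F=YBRG R=OOYR B=GWBB L=RGOW
After move 4 (R'): R=OROY U=BBRG F=YWRW D=GBYG B=YWOB
After move 5 (F): F=RYWW U=BBWG R=RRGY D=OOYG L=RGOB
After move 6 (F): F=WRWY U=BBBG R=WRGY D=GRYG L=ROOO
Query: B face = YWOB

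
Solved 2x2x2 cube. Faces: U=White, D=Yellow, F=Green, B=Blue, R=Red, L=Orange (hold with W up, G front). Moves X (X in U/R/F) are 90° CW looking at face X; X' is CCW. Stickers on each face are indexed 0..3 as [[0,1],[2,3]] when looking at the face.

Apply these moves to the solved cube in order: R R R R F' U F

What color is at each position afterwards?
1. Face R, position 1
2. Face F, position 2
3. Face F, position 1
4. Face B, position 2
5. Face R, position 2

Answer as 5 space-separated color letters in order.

Answer: B G Y B W

Derivation:
After move 1 (R): R=RRRR U=WGWG F=GYGY D=YBYB B=WBWB
After move 2 (R): R=RRRR U=WYWY F=GBGB D=YWYW B=GBGB
After move 3 (R): R=RRRR U=WBWB F=GWGW D=YGYG B=YBYB
After move 4 (R): R=RRRR U=WWWW F=GGGG D=YYYY B=BBBB
After move 5 (F'): F=GGGG U=WWRR R=YRYR D=OOYY L=OWOW
After move 6 (U): U=RWRW F=YRGG R=BBYR B=OWBB L=GGOW
After move 7 (F): F=GYGR U=RWWG R=RBWR D=YBYY L=GOOO
Query 1: R[1] = B
Query 2: F[2] = G
Query 3: F[1] = Y
Query 4: B[2] = B
Query 5: R[2] = W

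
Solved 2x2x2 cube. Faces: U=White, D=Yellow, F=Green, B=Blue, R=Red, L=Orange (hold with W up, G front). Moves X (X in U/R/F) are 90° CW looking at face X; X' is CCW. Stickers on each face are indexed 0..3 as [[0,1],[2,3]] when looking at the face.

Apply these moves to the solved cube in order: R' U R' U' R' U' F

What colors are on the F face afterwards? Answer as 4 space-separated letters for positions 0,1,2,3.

After move 1 (R'): R=RRRR U=WBWB F=GWGW D=YGYG B=YBYB
After move 2 (U): U=WWBB F=RRGW R=YBRR B=OOYB L=GWOO
After move 3 (R'): R=BRYR U=WYBO F=RWGB D=YRYW B=GOGB
After move 4 (U'): U=YOWB F=GWGB R=RWYR B=BRGB L=GOOO
After move 5 (R'): R=WRRY U=YGWB F=GOGB D=YWYB B=WRRB
After move 6 (U'): U=GBYW F=GOGB R=GORY B=WRRB L=WROO
After move 7 (F): F=GGBO U=GBOR R=YOWY D=RGYB L=WYOW
Query: F face = GGBO

Answer: G G B O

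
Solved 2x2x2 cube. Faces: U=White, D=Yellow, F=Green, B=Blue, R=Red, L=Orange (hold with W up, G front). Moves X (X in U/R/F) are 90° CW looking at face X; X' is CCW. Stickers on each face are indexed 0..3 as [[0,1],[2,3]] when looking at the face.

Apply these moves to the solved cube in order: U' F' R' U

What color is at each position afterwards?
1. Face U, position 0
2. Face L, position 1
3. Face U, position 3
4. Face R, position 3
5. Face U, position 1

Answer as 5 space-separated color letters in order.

Answer: G W B Y W

Derivation:
After move 1 (U'): U=WWWW F=OOGG R=GGRR B=RRBB L=BBOO
After move 2 (F'): F=OGOG U=WWGR R=YGYR D=BOYY L=BWOW
After move 3 (R'): R=GRYY U=WBGR F=OWOR D=BGYG B=YROB
After move 4 (U): U=GWRB F=GROR R=YRYY B=BWOB L=OWOW
Query 1: U[0] = G
Query 2: L[1] = W
Query 3: U[3] = B
Query 4: R[3] = Y
Query 5: U[1] = W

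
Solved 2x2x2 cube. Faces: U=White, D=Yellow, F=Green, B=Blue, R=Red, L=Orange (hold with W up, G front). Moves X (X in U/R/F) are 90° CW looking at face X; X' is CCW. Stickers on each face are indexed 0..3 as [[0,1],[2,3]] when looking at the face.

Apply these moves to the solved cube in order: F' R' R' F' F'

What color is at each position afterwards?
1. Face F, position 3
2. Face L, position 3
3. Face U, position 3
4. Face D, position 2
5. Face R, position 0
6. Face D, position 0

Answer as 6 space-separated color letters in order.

After move 1 (F'): F=GGGG U=WWRR R=YRYR D=OOYY L=OWOW
After move 2 (R'): R=RRYY U=WBRB F=GWGR D=OGYG B=YBOB
After move 3 (R'): R=RYRY U=WORY F=GBGB D=OWYR B=GBGB
After move 4 (F'): F=BBGG U=WORR R=WYOY D=WWYR L=OYOR
After move 5 (F'): F=BGBG U=WOWO R=WYWY D=YRYR L=OROR
Query 1: F[3] = G
Query 2: L[3] = R
Query 3: U[3] = O
Query 4: D[2] = Y
Query 5: R[0] = W
Query 6: D[0] = Y

Answer: G R O Y W Y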